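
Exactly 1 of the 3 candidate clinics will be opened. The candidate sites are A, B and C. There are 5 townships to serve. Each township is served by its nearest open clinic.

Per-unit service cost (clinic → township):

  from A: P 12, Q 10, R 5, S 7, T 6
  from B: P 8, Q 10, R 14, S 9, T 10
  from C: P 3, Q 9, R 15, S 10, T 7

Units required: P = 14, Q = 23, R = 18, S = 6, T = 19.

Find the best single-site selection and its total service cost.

Choose A only; total service cost 644.

With exactly 1 open, each township uses its cheapest among the chosen.
{A}: P→A 12·14=168, Q→A 10·23=230, R→A 5·18=90, S→A 7·6=42, T→A 6·19=114. Service cost 644.
{C}: service cost 712
{B}: service cost 838
Among all 3 size-1 choices, {A} is lowest.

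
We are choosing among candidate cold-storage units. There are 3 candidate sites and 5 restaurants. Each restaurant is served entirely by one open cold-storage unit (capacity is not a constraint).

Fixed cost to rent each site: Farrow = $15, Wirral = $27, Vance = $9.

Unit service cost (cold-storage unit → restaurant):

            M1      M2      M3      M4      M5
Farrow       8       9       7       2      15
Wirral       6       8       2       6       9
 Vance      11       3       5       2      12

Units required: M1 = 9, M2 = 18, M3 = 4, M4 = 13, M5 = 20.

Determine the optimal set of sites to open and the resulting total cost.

Open Wirral and Vance; minimum total cost 358.

For any fixed open set, each restaurant goes to its cheapest open site; total = fixed + service.
{Wirral, Vance}: M1→Wirral 6·9=54, M2→Vance 3·18=54, M3→Wirral 2·4=8, M4→Vance 2·13=26, M5→Wirral 9·20=180. Service 322; fixed 36; total 358.
{Farrow, Wirral, Vance}: service 322 + fixed 51 = 373
{Farrow, Vance}: M1→Farrow 8·9=72, M2→Vance 3·18=54, M3→Vance 5·4=20, M4→Farrow 2·13=26, M5→Vance 12·20=240. Service 412; fixed 24; total 436.
{Vance}: M1→Vance 11·9=99, M2→Vance 3·18=54, M3→Vance 5·4=20, M4→Vance 2·13=26, M5→Vance 12·20=240. Service 439; fixed 9; total 448.
No other subset beats 358.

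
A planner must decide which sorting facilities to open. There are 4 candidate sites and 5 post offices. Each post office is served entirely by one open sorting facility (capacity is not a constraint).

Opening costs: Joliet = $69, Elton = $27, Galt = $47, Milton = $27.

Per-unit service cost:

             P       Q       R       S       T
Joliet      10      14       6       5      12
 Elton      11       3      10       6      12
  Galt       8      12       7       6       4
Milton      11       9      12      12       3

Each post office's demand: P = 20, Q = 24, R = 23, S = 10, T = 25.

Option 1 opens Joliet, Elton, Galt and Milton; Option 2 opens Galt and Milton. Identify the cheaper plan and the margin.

Option 1: {Joliet, Elton, Galt, Milton}: P→Galt 8·20=160, Q→Elton 3·24=72, R→Joliet 6·23=138, S→Joliet 5·10=50, T→Milton 3·25=75. Service 495; fixed 170; total 665.
Option 2: {Galt, Milton}: P→Galt 8·20=160, Q→Milton 9·24=216, R→Galt 7·23=161, S→Galt 6·10=60, T→Milton 3·25=75. Service 672; fixed 74; total 746.
Difference: |665 − 746| = 81.

Option 1 is cheaper by 81.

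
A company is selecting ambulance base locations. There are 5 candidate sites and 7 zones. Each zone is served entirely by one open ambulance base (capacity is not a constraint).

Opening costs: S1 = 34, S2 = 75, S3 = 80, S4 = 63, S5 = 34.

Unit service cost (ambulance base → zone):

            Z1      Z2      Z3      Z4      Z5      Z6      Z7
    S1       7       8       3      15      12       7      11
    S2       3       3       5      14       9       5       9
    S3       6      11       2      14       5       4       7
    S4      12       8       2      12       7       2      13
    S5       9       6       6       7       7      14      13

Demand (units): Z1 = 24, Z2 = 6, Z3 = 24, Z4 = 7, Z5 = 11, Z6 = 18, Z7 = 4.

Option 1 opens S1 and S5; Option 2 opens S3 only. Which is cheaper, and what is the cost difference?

Option 2 is cheaper by 49.

Option 1: {S1, S5}: Z1→S1 7·24=168, Z2→S5 6·6=36, Z3→S1 3·24=72, Z4→S5 7·7=49, Z5→S5 7·11=77, Z6→S1 7·18=126, Z7→S1 11·4=44. Service 572; fixed 68; total 640.
Option 2: {S3}: Z1→S3 6·24=144, Z2→S3 11·6=66, Z3→S3 2·24=48, Z4→S3 14·7=98, Z5→S3 5·11=55, Z6→S3 4·18=72, Z7→S3 7·4=28. Service 511; fixed 80; total 591.
Difference: |640 − 591| = 49.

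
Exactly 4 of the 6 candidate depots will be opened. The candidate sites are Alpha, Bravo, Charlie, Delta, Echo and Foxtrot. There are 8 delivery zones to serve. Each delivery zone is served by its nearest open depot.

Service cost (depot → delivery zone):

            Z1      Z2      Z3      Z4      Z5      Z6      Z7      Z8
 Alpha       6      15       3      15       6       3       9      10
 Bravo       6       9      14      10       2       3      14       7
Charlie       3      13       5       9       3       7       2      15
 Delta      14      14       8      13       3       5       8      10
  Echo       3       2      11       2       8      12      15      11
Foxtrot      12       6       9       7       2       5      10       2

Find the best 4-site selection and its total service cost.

Choose Alpha, Charlie, Echo and Foxtrot; total service cost 19.

With exactly 4 open, each delivery zone uses its cheapest among the chosen.
{Alpha, Charlie, Echo, Foxtrot}: Z1→Charlie 3, Z2→Echo 2, Z3→Alpha 3, Z4→Echo 2, Z5→Foxtrot 2, Z6→Alpha 3, Z7→Charlie 2, Z8→Foxtrot 2. Service cost 19.
{Bravo, Charlie, Echo, Foxtrot}: service cost 21
{Charlie, Delta, Echo, Foxtrot}: service cost 23
Among all 15 size-4 choices, {Alpha, Charlie, Echo, Foxtrot} is lowest.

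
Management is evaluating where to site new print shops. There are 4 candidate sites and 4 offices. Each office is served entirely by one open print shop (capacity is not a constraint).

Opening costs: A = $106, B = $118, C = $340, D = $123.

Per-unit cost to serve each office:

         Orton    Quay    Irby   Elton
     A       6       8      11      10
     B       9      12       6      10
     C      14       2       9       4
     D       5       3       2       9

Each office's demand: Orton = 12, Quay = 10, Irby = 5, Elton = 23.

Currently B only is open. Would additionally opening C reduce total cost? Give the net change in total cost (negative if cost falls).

No — net change +102 (cost rises by 102).

Current service cost with {B}: 488.
Adding C: each office re-picks its cheapest; new service cost 250, saving 238.
Extra fixed cost: 340. Net change = 340 − 238 = 102.
(Totals: 606 → 708.)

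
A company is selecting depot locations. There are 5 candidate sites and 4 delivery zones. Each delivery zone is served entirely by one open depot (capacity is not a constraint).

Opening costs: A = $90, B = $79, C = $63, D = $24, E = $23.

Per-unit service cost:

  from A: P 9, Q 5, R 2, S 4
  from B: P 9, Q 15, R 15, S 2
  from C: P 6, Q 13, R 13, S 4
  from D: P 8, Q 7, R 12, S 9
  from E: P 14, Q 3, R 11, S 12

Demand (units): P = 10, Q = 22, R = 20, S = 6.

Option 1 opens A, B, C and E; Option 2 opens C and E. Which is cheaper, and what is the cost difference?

Option 1 is cheaper by 23.

Option 1: {A, B, C, E}: P→C 6·10=60, Q→E 3·22=66, R→A 2·20=40, S→B 2·6=12. Service 178; fixed 255; total 433.
Option 2: {C, E}: P→C 6·10=60, Q→E 3·22=66, R→E 11·20=220, S→C 4·6=24. Service 370; fixed 86; total 456.
Difference: |433 − 456| = 23.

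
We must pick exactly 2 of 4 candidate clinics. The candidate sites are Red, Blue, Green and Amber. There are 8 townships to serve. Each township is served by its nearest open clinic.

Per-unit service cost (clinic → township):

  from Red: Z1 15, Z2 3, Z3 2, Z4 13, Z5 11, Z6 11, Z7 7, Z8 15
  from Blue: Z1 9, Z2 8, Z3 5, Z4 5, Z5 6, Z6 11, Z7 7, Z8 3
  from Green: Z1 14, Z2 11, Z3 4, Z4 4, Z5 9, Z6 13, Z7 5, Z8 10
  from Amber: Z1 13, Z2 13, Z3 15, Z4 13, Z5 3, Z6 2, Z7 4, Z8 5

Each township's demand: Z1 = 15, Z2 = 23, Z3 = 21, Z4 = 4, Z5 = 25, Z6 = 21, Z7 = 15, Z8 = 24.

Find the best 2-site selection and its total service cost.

Choose Red and Amber; total service cost 655.

With exactly 2 open, each township uses its cheapest among the chosen.
{Red, Amber}: Z1→Amber 13·15=195, Z2→Red 3·23=69, Z3→Red 2·21=42, Z4→Red 13·4=52, Z5→Amber 3·25=75, Z6→Amber 2·21=42, Z7→Amber 4·15=60, Z8→Amber 5·24=120. Service cost 655.
{Blue, Amber}: service cost 693
{Red, Blue}: service cost 824
Among all 6 size-2 choices, {Red, Amber} is lowest.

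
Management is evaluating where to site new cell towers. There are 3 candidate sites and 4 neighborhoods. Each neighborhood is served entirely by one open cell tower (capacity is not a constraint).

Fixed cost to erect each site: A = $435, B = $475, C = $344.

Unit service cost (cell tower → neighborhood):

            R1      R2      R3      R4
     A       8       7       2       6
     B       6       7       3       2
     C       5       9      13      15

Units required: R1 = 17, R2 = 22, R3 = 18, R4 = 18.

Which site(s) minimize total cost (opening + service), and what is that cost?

For any fixed open set, each neighborhood goes to its cheapest open site; total = fixed + service.
{B}: R1→B 6·17=102, R2→B 7·22=154, R3→B 3·18=54, R4→B 2·18=36. Service 346; fixed 475; total 821.
{A}: R1→A 8·17=136, R2→A 7·22=154, R3→A 2·18=36, R4→A 6·18=108. Service 434; fixed 435; total 869.
{C}: service 787 + fixed 344 = 1131
{A, B, C}: service 311 + fixed 1254 = 1565
(All 7 nonempty subsets were checked; B only is lowest.)

Open B only; minimum total cost 821.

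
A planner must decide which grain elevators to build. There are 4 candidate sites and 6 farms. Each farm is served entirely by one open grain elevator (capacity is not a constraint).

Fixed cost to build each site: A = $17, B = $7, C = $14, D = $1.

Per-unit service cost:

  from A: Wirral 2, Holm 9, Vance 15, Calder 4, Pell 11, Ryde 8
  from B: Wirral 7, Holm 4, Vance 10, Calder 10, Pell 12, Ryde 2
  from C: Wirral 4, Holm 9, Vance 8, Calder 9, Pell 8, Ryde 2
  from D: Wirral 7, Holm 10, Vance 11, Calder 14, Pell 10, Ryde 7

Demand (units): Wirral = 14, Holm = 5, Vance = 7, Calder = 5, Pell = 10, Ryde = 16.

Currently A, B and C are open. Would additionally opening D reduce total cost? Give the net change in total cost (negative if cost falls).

Current service cost with {A, B, C}: 236.
Adding D: each farm re-picks its cheapest; new service cost 236, saving 0.
Extra fixed cost: 1. Net change = 1 − 0 = 1.
(Totals: 274 → 275.)

No — net change +1 (cost rises by 1).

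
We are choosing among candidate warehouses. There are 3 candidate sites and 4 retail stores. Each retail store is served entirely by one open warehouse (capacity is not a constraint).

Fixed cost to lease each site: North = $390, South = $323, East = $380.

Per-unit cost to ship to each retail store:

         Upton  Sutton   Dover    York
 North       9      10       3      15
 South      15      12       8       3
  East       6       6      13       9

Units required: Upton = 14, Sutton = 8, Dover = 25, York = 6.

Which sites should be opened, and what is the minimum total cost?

For any fixed open set, each retail store goes to its cheapest open site; total = fixed + service.
{North}: Upton→North 9·14=126, Sutton→North 10·8=80, Dover→North 3·25=75, York→North 15·6=90. Service 371; fixed 390; total 761.
{South}: Upton→South 15·14=210, Sutton→South 12·8=96, Dover→South 8·25=200, York→South 3·6=18. Service 524; fixed 323; total 847.
{East}: service 511 + fixed 380 = 891
{North, South, East}: service 225 + fixed 1093 = 1318
(All 7 nonempty subsets were checked; North only is lowest.)

Open North only; minimum total cost 761.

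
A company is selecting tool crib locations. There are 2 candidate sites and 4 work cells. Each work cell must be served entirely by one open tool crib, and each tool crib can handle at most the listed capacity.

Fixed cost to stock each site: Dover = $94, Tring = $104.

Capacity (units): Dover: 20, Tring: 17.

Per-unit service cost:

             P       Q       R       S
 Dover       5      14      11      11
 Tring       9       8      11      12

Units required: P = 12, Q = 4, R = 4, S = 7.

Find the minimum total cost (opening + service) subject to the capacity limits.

Open {Dover, Tring}: P→Dover 5·12=60, Q→Tring 8·4=32, R→Tring 11·4=44, S→Dover 11·7=77.
Loads: Dover carries 19/20, Tring carries 8/17. Service 213; fixed 198; total 411.
Next best feasible plan costs 418.

Minimum total cost: 411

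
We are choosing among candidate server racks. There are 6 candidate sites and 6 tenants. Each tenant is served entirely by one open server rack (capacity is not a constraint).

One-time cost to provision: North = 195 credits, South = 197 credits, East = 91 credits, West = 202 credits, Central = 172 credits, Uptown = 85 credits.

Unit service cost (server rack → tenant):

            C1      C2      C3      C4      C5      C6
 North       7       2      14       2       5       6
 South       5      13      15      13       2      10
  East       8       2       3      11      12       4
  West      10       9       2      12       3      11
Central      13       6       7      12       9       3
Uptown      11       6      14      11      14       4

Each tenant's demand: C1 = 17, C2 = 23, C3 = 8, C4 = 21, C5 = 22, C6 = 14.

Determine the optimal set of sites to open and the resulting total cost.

Open North and East; minimum total cost 683.

For any fixed open set, each tenant goes to its cheapest open site; total = fixed + service.
{North, East}: C1→North 7·17=119, C2→North 2·23=46, C3→East 3·8=24, C4→North 2·21=42, C5→North 5·22=110, C6→East 4·14=56. Service 397; fixed 286; total 683.
{North}: service 513 + fixed 195 = 708
{North, Uptown}: C1→North 7·17=119, C2→North 2·23=46, C3→North 14·8=112, C4→North 2·21=42, C5→North 5·22=110, C6→Uptown 4·14=56. Service 485; fixed 280; total 765.
{North, South, East, West, Central, Uptown}: service 275 + fixed 942 = 1217
No other subset beats 683.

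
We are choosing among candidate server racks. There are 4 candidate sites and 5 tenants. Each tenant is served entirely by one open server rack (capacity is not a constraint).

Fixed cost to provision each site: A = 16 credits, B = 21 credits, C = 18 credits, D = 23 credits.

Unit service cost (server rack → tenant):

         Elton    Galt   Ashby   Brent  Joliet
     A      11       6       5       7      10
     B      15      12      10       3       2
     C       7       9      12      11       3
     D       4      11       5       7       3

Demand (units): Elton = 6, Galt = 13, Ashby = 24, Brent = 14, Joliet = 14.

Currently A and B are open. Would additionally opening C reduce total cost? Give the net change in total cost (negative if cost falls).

Yes — net change −6 (cost falls by 6).

Current service cost with {A, B}: 334.
Adding C: each tenant re-picks its cheapest; new service cost 310, saving 24.
Extra fixed cost: 18. Net change = 18 − 24 = -6.
(Totals: 371 → 365.)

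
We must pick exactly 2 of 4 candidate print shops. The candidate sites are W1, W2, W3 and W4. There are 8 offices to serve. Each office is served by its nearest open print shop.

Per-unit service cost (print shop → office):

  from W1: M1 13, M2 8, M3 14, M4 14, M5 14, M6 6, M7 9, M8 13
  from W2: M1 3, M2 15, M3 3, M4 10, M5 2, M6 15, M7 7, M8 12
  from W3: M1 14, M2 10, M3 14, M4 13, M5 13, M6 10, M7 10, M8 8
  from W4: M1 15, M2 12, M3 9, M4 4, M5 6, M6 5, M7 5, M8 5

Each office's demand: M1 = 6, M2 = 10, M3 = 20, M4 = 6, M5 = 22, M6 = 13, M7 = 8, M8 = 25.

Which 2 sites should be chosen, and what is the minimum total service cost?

Choose W2 and W4; total service cost 496.

With exactly 2 open, each office uses its cheapest among the chosen.
{W2, W4}: M1→W2 3·6=18, M2→W4 12·10=120, M3→W2 3·20=60, M4→W4 4·6=24, M5→W2 2·22=44, M6→W4 5·13=65, M7→W4 5·8=40, M8→W4 5·25=125. Service cost 496.
{W2, W3}: service cost 668
{W1, W2}: service cost 696
Among all 6 size-2 choices, {W2, W4} is lowest.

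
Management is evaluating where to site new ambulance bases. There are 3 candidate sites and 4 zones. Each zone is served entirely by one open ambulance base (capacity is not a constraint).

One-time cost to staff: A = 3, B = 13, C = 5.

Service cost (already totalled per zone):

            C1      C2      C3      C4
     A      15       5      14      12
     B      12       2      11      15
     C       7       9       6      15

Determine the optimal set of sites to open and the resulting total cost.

Open A and C; minimum total cost 38.

For any fixed open set, each zone goes to its cheapest open site; total = fixed + service.
{A, C}: C1→C 7, C2→A 5, C3→C 6, C4→A 12. Service 30; fixed 8; total 38.
{C}: C1→C 7, C2→C 9, C3→C 6, C4→C 15. Service 37; fixed 5; total 42.
{A, B, C}: C1→C 7, C2→B 2, C3→C 6, C4→A 12. Service 27; fixed 21; total 48.
{A}: C1→A 15, C2→A 5, C3→A 14, C4→A 12. Service 46; fixed 3; total 49.
No other subset beats 38.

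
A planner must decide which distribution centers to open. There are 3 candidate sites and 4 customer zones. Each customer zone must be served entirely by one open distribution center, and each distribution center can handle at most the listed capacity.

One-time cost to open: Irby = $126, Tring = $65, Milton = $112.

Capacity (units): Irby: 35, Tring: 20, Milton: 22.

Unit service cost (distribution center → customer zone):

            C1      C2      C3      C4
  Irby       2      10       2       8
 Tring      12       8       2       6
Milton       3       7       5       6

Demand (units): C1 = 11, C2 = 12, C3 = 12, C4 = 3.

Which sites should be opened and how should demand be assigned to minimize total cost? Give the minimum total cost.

Open {Irby, Tring}: C1→Irby 2·11=22, C2→Tring 8·12=96, C3→Irby 2·12=24, C4→Tring 6·3=18.
Loads: Irby carries 23/35, Tring carries 15/20. Service 160; fixed 191; total 351.
Next best feasible plan costs 357.

Minimum total cost: 351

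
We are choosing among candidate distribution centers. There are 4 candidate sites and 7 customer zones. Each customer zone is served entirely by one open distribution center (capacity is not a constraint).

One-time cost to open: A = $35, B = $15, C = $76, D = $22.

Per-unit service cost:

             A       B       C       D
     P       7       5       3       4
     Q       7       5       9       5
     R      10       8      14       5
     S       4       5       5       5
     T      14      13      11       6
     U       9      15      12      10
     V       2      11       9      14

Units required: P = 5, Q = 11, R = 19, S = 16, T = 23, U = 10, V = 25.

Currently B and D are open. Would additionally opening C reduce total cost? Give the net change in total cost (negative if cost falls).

No — net change +21 (cost rises by 21).

Current service cost with {B, D}: 763.
Adding C: each customer zone re-picks its cheapest; new service cost 708, saving 55.
Extra fixed cost: 76. Net change = 76 − 55 = 21.
(Totals: 800 → 821.)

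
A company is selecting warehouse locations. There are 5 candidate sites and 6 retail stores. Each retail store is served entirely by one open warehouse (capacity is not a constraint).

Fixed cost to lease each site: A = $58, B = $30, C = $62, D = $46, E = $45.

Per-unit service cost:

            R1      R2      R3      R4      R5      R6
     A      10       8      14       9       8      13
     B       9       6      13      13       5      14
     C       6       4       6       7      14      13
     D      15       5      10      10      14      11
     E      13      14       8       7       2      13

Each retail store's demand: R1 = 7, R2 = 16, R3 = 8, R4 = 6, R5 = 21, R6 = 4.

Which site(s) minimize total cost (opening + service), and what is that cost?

For any fixed open set, each retail store goes to its cheapest open site; total = fixed + service.
{C, E}: R1→C 6·7=42, R2→C 4·16=64, R3→C 6·8=48, R4→C 7·6=42, R5→E 2·21=42, R6→C 13·4=52. Service 290; fixed 107; total 397.
{B, C, E}: R1→C 6·7=42, R2→C 4·16=64, R3→C 6·8=48, R4→C 7·6=42, R5→E 2·21=42, R6→C 13·4=52. Service 290; fixed 137; total 427.
{B, E}: service 359 + fixed 75 = 434
{A, B, C, D, E}: service 282 + fixed 241 = 523
No other subset beats 397.

Open C and E; minimum total cost 397.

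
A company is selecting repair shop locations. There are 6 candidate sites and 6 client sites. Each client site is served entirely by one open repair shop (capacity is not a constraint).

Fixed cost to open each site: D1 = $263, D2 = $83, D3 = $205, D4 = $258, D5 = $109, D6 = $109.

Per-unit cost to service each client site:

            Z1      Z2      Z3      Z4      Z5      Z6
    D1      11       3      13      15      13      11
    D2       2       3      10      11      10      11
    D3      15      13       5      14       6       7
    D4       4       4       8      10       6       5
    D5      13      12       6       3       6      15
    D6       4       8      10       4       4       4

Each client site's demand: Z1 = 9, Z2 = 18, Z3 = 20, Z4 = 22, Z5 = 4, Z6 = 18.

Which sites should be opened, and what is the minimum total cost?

For any fixed open set, each client site goes to its cheapest open site; total = fixed + service.
{D2, D6}: Z1→D2 2·9=18, Z2→D2 3·18=54, Z3→D2 10·20=200, Z4→D6 4·22=88, Z5→D6 4·4=16, Z6→D6 4·18=72. Service 448; fixed 192; total 640.
{D2, D5, D6}: service 346 + fixed 301 = 647
{D6}: service 556 + fixed 109 = 665
{D1, D2, D3, D4, D5, D6}: Z1→D2 2·9=18, Z2→D1 3·18=54, Z3→D3 5·20=100, Z4→D5 3·22=66, Z5→D6 4·4=16, Z6→D6 4·18=72. Service 326; fixed 1027; total 1353.
No other subset beats 640.

Open D2 and D6; minimum total cost 640.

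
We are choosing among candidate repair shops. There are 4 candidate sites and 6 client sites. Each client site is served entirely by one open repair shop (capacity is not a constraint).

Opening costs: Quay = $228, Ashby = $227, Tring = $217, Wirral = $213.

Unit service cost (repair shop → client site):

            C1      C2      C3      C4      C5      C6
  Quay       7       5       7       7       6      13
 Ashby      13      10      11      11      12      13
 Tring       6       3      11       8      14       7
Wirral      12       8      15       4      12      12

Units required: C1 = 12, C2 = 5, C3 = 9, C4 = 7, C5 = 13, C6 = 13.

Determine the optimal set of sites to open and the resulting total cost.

Open Quay only; minimum total cost 696.

For any fixed open set, each client site goes to its cheapest open site; total = fixed + service.
{Quay}: C1→Quay 7·12=84, C2→Quay 5·5=25, C3→Quay 7·9=63, C4→Quay 7·7=49, C5→Quay 6·13=78, C6→Quay 13·13=169. Service 468; fixed 228; total 696.
{Tring}: service 515 + fixed 217 = 732
{Quay, Tring}: service 368 + fixed 445 = 813
{Quay, Ashby, Tring, Wirral}: service 347 + fixed 885 = 1232
No other subset beats 696.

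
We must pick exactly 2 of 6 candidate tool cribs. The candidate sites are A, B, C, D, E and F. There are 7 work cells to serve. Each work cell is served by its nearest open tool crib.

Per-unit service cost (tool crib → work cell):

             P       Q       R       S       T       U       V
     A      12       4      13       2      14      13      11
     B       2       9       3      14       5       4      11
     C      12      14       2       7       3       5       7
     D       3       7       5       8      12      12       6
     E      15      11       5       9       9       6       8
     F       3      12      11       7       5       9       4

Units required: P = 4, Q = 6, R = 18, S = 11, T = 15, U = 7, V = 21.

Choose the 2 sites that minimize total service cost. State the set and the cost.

With exactly 2 open, each work cell uses its cheapest among the chosen.
{A, C}: P→A 12·4=48, Q→A 4·6=24, R→C 2·18=36, S→A 2·11=22, T→C 3·15=45, U→C 5·7=35, V→C 7·21=147. Service cost 357.
{C, F}: service cost 361
{C, D}: service cost 373
Among all 15 size-2 choices, {A, C} is lowest.

Choose A and C; total service cost 357.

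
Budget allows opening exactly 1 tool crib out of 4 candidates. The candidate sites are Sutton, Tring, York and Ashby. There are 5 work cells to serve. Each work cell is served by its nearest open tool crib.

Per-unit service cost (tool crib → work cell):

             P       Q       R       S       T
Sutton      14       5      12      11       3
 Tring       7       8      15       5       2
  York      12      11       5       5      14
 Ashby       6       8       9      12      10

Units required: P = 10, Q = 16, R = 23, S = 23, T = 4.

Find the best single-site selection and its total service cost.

Choose York only; total service cost 582.

With exactly 1 open, each work cell uses its cheapest among the chosen.
{York}: P→York 12·10=120, Q→York 11·16=176, R→York 5·23=115, S→York 5·23=115, T→York 14·4=56. Service cost 582.
{Tring}: service cost 666
{Ashby}: service cost 711
Among all 4 size-1 choices, {York} is lowest.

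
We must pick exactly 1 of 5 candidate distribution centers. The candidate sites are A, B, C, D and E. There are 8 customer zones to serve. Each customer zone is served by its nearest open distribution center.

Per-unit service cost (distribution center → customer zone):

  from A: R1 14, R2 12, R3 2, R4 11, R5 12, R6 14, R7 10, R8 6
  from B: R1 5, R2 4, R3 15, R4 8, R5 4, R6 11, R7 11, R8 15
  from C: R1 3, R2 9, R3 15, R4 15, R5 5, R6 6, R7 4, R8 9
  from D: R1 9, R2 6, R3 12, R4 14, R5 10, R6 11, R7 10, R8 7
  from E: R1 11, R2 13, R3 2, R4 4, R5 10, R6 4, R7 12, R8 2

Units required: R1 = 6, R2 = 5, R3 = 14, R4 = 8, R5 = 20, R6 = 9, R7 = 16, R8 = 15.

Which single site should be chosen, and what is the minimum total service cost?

With exactly 1 open, each customer zone uses its cheapest among the chosen.
{E}: R1→E 11·6=66, R2→E 13·5=65, R3→E 2·14=28, R4→E 4·8=32, R5→E 10·20=200, R6→E 4·9=36, R7→E 12·16=192, R8→E 2·15=30. Service cost 649.
{C}: service cost 746
{A}: service cost 876
Among all 5 size-1 choices, {E} is lowest.

Choose E only; total service cost 649.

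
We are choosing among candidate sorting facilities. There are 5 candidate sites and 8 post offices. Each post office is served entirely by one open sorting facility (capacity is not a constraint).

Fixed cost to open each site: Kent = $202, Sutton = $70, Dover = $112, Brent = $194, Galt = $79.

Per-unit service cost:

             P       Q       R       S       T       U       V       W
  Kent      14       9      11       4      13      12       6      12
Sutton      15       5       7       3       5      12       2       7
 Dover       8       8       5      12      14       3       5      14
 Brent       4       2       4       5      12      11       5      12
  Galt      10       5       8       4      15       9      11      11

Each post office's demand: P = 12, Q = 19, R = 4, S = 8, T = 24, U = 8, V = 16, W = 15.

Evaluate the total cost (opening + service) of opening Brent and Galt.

Each post office is assigned to its cheapest site among the open ones.
{Brent, Galt}: P→Brent 4·12=48, Q→Brent 2·19=38, R→Brent 4·4=16, S→Galt 4·8=32, T→Brent 12·24=288, U→Galt 9·8=72, V→Brent 5·16=80, W→Galt 11·15=165. Service 739; fixed 273; total 1012.

Total cost: 1012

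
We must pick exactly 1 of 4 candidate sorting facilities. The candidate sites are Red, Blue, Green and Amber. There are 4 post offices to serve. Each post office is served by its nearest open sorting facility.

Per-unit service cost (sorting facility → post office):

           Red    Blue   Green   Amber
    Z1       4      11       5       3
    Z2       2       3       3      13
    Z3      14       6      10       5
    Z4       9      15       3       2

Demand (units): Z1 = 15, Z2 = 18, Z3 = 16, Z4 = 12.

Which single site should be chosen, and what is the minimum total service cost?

Choose Green only; total service cost 325.

With exactly 1 open, each post office uses its cheapest among the chosen.
{Green}: Z1→Green 5·15=75, Z2→Green 3·18=54, Z3→Green 10·16=160, Z4→Green 3·12=36. Service cost 325.
{Amber}: service cost 383
{Red}: service cost 428
Among all 4 size-1 choices, {Green} is lowest.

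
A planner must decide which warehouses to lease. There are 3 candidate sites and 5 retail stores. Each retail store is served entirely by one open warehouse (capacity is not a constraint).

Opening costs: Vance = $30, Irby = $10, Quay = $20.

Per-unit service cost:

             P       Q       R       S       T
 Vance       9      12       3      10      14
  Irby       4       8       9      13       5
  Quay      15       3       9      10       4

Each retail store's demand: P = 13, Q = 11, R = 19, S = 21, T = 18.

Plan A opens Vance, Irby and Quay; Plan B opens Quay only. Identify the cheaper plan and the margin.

Plan A: {Vance, Irby, Quay}: P→Irby 4·13=52, Q→Quay 3·11=33, R→Vance 3·19=57, S→Vance 10·21=210, T→Quay 4·18=72. Service 424; fixed 60; total 484.
Plan B: {Quay}: P→Quay 15·13=195, Q→Quay 3·11=33, R→Quay 9·19=171, S→Quay 10·21=210, T→Quay 4·18=72. Service 681; fixed 20; total 701.
Difference: |484 − 701| = 217.

Plan A is cheaper by 217.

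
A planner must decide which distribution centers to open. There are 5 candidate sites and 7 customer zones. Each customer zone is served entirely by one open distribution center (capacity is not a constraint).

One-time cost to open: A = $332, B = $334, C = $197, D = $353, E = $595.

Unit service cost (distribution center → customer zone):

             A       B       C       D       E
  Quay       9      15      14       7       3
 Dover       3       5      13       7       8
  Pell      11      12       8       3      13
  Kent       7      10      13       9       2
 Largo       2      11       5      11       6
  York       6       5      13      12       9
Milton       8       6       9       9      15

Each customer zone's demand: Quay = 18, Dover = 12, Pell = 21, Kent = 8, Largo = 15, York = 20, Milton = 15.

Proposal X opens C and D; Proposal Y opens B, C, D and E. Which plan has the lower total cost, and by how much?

Proposal X is cheaper by 592.

Proposal X: {C, D}: Quay→D 7·18=126, Dover→D 7·12=84, Pell→D 3·21=63, Kent→D 9·8=72, Largo→C 5·15=75, York→D 12·20=240, Milton→C 9·15=135. Service 795; fixed 550; total 1345.
Proposal Y: {B, C, D, E}: Quay→E 3·18=54, Dover→B 5·12=60, Pell→D 3·21=63, Kent→E 2·8=16, Largo→C 5·15=75, York→B 5·20=100, Milton→B 6·15=90. Service 458; fixed 1479; total 1937.
Difference: |1345 − 1937| = 592.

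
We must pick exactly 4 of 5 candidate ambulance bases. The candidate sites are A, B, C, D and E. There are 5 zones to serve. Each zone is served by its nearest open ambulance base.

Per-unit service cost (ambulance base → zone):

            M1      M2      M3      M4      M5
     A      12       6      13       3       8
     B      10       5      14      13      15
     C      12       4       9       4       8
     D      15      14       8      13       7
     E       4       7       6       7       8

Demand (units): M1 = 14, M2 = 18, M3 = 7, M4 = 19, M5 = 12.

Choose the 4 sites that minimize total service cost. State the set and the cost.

Choose A, C, D and E; total service cost 311.

With exactly 4 open, each zone uses its cheapest among the chosen.
{A, C, D, E}: M1→E 4·14=56, M2→C 4·18=72, M3→E 6·7=42, M4→A 3·19=57, M5→D 7·12=84. Service cost 311.
{A, B, C, E}: service cost 323
{A, B, D, E}: service cost 329
Among all 5 size-4 choices, {A, C, D, E} is lowest.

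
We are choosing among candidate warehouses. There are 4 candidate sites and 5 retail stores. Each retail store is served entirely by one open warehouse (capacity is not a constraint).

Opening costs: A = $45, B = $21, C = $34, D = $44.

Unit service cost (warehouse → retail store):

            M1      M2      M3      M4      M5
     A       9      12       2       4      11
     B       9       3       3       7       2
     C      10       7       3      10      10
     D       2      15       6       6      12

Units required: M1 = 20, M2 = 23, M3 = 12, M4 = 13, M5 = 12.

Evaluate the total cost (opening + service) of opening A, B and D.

Total cost: 319

Each retail store is assigned to its cheapest site among the open ones.
{A, B, D}: M1→D 2·20=40, M2→B 3·23=69, M3→A 2·12=24, M4→A 4·13=52, M5→B 2·12=24. Service 209; fixed 110; total 319.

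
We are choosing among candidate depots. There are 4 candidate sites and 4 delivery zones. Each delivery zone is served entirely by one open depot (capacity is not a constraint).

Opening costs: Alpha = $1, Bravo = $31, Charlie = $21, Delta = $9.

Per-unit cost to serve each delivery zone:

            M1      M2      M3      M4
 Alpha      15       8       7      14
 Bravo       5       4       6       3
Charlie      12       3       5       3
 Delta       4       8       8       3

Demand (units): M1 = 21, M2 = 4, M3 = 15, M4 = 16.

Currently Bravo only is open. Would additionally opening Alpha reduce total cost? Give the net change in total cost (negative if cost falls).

No — net change +1 (cost rises by 1).

Current service cost with {Bravo}: 259.
Adding Alpha: each delivery zone re-picks its cheapest; new service cost 259, saving 0.
Extra fixed cost: 1. Net change = 1 − 0 = 1.
(Totals: 290 → 291.)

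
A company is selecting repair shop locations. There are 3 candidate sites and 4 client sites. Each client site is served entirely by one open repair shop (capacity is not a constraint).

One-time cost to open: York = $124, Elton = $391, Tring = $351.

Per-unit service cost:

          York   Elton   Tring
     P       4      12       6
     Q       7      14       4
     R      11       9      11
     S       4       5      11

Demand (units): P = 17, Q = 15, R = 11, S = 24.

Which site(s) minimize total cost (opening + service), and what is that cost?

Open York only; minimum total cost 514.

For any fixed open set, each client site goes to its cheapest open site; total = fixed + service.
{York}: P→York 4·17=68, Q→York 7·15=105, R→York 11·11=121, S→York 4·24=96. Service 390; fixed 124; total 514.
{York, Tring}: P→York 4·17=68, Q→Tring 4·15=60, R→York 11·11=121, S→York 4·24=96. Service 345; fixed 475; total 820.
{York, Elton}: service 368 + fixed 515 = 883
{York, Elton, Tring}: P→York 4·17=68, Q→Tring 4·15=60, R→Elton 9·11=99, S→York 4·24=96. Service 323; fixed 866; total 1189.
(All 7 nonempty subsets were checked; York only is lowest.)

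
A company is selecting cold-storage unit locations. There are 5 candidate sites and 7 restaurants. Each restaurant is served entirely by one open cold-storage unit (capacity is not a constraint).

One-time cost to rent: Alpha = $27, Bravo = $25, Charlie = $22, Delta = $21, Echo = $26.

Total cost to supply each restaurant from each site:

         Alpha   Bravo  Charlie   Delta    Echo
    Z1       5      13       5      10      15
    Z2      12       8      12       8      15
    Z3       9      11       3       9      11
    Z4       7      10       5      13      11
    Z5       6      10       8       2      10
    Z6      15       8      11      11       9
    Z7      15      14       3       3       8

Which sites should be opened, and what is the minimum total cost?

Open Charlie only; minimum total cost 69.

For any fixed open set, each restaurant goes to its cheapest open site; total = fixed + service.
{Charlie}: Z1→Charlie 5, Z2→Charlie 12, Z3→Charlie 3, Z4→Charlie 5, Z5→Charlie 8, Z6→Charlie 11, Z7→Charlie 3. Service 47; fixed 22; total 69.
{Delta}: service 56 + fixed 21 = 77
{Charlie, Delta}: service 37 + fixed 43 = 80
{Alpha, Bravo, Charlie, Delta, Echo}: Z1→Alpha 5, Z2→Bravo 8, Z3→Charlie 3, Z4→Charlie 5, Z5→Delta 2, Z6→Bravo 8, Z7→Charlie 3. Service 34; fixed 121; total 155.
No other subset beats 69.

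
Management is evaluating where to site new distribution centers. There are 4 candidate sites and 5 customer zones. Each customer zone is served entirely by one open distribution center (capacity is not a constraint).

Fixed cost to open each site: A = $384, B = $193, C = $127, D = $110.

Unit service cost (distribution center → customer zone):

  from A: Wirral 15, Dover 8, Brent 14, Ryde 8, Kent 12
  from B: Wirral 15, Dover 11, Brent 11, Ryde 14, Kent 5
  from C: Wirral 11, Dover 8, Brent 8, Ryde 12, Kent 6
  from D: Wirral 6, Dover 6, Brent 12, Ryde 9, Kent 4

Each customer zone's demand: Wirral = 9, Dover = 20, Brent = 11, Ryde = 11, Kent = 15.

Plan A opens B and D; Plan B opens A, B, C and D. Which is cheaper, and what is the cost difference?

Plan A: {B, D}: Wirral→D 6·9=54, Dover→D 6·20=120, Brent→B 11·11=121, Ryde→D 9·11=99, Kent→D 4·15=60. Service 454; fixed 303; total 757.
Plan B: {A, B, C, D}: Wirral→D 6·9=54, Dover→D 6·20=120, Brent→C 8·11=88, Ryde→A 8·11=88, Kent→D 4·15=60. Service 410; fixed 814; total 1224.
Difference: |757 − 1224| = 467.

Plan A is cheaper by 467.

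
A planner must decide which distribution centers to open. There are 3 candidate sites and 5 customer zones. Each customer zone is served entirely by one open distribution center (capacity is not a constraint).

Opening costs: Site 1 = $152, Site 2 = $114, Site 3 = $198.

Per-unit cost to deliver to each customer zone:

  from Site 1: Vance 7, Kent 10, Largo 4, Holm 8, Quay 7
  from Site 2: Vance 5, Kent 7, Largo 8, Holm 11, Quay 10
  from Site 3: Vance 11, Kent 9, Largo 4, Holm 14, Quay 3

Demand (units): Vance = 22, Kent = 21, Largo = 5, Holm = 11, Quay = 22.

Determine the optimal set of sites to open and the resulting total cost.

Open Site 2 only; minimum total cost 752.

For any fixed open set, each customer zone goes to its cheapest open site; total = fixed + service.
{Site 2}: Vance→Site 2 5·22=110, Kent→Site 2 7·21=147, Largo→Site 2 8·5=40, Holm→Site 2 11·11=121, Quay→Site 2 10·22=220. Service 638; fixed 114; total 752.
{Site 2, Site 3}: service 464 + fixed 312 = 776
{Site 1}: Vance→Site 1 7·22=154, Kent→Site 1 10·21=210, Largo→Site 1 4·5=20, Holm→Site 1 8·11=88, Quay→Site 1 7·22=154. Service 626; fixed 152; total 778.
{Site 1, Site 2, Site 3}: Vance→Site 2 5·22=110, Kent→Site 2 7·21=147, Largo→Site 1 4·5=20, Holm→Site 1 8·11=88, Quay→Site 3 3·22=66. Service 431; fixed 464; total 895.
No other subset beats 752.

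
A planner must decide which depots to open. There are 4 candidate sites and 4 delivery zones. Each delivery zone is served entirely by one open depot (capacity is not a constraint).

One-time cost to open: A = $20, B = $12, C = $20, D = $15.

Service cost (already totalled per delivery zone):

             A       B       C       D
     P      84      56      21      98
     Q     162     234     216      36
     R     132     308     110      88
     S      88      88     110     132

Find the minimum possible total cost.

For any fixed open set, each delivery zone goes to its cheapest open site; total = fixed + service.
{B, C, D}: P→C 21, Q→D 36, R→D 88, S→B 88. Service 233; fixed 47; total 280.
{A, C, D}: service 233 + fixed 55 = 288
{C, D}: P→C 21, Q→D 36, R→D 88, S→C 110. Service 255; fixed 35; total 290.
{A, B, C, D}: P→C 21, Q→D 36, R→D 88, S→A 88. Service 233; fixed 67; total 300.
(All 15 nonempty subsets were checked; B, C and D is lowest.)

Minimum total cost: 280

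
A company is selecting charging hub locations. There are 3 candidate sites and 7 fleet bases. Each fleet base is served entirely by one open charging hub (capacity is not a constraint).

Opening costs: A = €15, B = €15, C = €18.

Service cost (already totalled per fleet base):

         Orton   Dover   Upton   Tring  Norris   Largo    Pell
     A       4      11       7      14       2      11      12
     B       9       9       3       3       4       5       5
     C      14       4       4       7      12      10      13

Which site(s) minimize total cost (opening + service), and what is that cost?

Open B only; minimum total cost 53.

For any fixed open set, each fleet base goes to its cheapest open site; total = fixed + service.
{B}: Orton→B 9, Dover→B 9, Upton→B 3, Tring→B 3, Norris→B 4, Largo→B 5, Pell→B 5. Service 38; fixed 15; total 53.
{A, B}: service 31 + fixed 30 = 61
{B, C}: Orton→B 9, Dover→C 4, Upton→B 3, Tring→B 3, Norris→B 4, Largo→B 5, Pell→B 5. Service 33; fixed 33; total 66.
{A, B, C}: service 26 + fixed 48 = 74
No other subset beats 53.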